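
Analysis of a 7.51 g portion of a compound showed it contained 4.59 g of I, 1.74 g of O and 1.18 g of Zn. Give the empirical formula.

I2O6Zn

n(I) = 4.59/126.90 = 0.03617, n(O) = 1.74/16.00 = 0.1087, n(Zn) = 1.18/65.38 = 0.01805
Divide by the smallest (0.01805 mol Zn): I 2.004, O 6.025, Zn 1.000
Ratio ≈ 2:6:1, so the empirical formula is I2O6Zn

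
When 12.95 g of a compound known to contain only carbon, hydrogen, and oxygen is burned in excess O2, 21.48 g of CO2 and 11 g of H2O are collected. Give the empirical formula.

mol C = 21.48 / 44.01 = 0.4881; mass C = 0.4881 × 12.01 = 5.862 g
mol H = 2 × (11 / 18.02) = 1.221; mass H = 1.221 × 1.008 = 1.231 g
mass O = 12.95 − (7.092) = 5.858 g → mol O = 0.3661
Smallest is O at 0.3661 mol; normalising gives C 1.333, H 3.335, O 1.000
×3: C 4.00, H 10.00, O 3.00 → C4H10O3

C4H10O3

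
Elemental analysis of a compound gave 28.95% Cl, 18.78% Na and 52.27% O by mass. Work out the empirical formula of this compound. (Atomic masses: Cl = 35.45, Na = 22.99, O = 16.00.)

ClNaO4

Assume 100 g: 28.95 g Cl, 18.78 g Na, 52.27 g O.
Cl: 28.95 g ÷ 35.45 g/mol = 0.8166 mol
Na: 18.78 g ÷ 22.99 g/mol = 0.8169 mol
O: 52.27 g ÷ 16.00 g/mol = 3.267 mol
Divide by the smallest (0.8166 mol Cl): Cl 1.000, Na 1.000, O 4.000
→ ClNaO4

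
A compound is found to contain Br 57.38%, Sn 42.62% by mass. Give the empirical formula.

Br2Sn

Assume 100 g: 57.38 g Br, 42.62 g Sn.
Br: 57.38 g ÷ 79.90 g/mol = 0.7181 mol
Sn: 42.62 g ÷ 118.71 g/mol = 0.359 mol
Smallest is Sn at 0.359 mol; normalising gives Br 2.000, Sn 1.000
≈ 2:1 → Br2Sn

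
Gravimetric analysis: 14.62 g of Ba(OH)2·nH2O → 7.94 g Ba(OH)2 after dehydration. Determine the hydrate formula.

Mass of water lost = 14.62 − 7.94 = 6.68 g → 6.68 / 18.02 = 0.3707 mol H2O
Molar mass of Ba(OH)2 = 171.35 g/mol → mol Ba(OH)2 = 7.94 / 171.35 = 0.04634
n = 0.3707 / 0.04634 = 8.00 ≈ 8 → Ba(OH)2·8H2O

Ba(OH)2·8H2O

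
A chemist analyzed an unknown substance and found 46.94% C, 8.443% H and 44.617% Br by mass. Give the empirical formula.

Assume 100 g: 46.94 g C, 8.443 g H, 44.617 g Br.
C: 46.94 g ÷ 12.01 g/mol = 3.908 mol
H: 8.443 g ÷ 1.008 g/mol = 8.376 mol
Br: 44.617 g ÷ 79.90 g/mol = 0.5584 mol
Divide by the smallest (0.5584 mol Br): C 6.999, H 15.000, Br 1.000
→ C7H15Br

C7H15Br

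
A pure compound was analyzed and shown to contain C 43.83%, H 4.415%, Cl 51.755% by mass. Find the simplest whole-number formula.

C5H6Cl2

Assume 100 g: 43.83 g C, 4.415 g H, 51.755 g Cl.
n(C) = 43.83/12.01 = 3.649, n(H) = 4.415/1.008 = 4.38, n(Cl) = 51.755/35.45 = 1.46
Divide by the smallest (1.46 mol Cl): C 2.500, H 3.000, Cl 1.000
Multiply by 2: C 5.00, H 6.00, Cl 2.00 → C5H6Cl2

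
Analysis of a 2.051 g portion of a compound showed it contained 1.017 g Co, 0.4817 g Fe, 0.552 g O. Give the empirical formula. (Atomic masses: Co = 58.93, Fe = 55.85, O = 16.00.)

n(Co) = 1.017/58.93 = 0.01726, n(Fe) = 0.4817/55.85 = 0.008625, n(O) = 0.552/16.00 = 0.0345
Divide by the smallest (0.008625 mol Fe): Co 2.001, Fe 1.000, O 4.000
≈ 2:1:4 → Co2FeO4

Co2FeO4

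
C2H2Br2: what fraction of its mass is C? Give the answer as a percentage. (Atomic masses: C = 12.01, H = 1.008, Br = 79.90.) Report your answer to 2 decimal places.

12.93%

Molar mass = 2(12.01) + 2(1.008) + 2(79.90) = 185.836 g/mol
Mass of C per mole = 2 × 12.01 = 24.020 g
% C = 24.020 / 185.836 × 100 = 12.93%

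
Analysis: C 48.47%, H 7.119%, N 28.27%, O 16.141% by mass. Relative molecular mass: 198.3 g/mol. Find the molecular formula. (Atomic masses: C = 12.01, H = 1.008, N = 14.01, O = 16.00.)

C8H14N4O2

Assume 100 g: 48.47 g C, 7.119 g H, 28.27 g N, 16.141 g O.
n(C) = 48.47/12.01 = 4.036, n(H) = 7.119/1.008 = 7.062, n(N) = 28.27/14.01 = 2.018, n(O) = 16.141/16.00 = 1.009
Smallest is O at 1.009 mol; normalising gives C 4.001, H 7.001, N 2.000, O 1.000
Ratio ≈ 4:7:2:1, so the empirical formula is C4H7N2O
Empirical-formula mass = 99.12 g/mol
n = 198.3 / 99.12 = 2.00 ≈ 2
Molecular formula = (C4H7N2O)×2 = C8H14N4O2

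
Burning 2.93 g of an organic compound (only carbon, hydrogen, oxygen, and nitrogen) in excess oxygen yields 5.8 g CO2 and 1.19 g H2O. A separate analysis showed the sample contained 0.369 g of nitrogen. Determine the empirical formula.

C5H5NO2

mol C = 5.8 / 44.01 = 0.1318; mass C = 0.1318 × 12.01 = 1.583 g
mol H = 2 × (1.19 / 18.02) = 0.1321; mass H = 0.1321 × 1.008 = 0.1331 g
mol N = 0.369 / 14.01 = 0.02634
mass O = 2.93 − (2.085) = 0.8451 g → mol O = 0.05282
Ratios (÷ 0.02634): C 5.004, H 5.015, N 1.000, O 2.005
→ C5H5NO2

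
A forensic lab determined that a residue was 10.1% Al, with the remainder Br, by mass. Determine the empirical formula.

Assume 100 g: 10.1 g Al, 89.9 g Br.
Moles — Al: 10.1 / 26.98 = 0.3744 mol; Br: 89.9 / 79.90 = 1.125 mol
Smallest is Al at 0.3744 mol; normalising gives Al 1.000, Br 3.006
≈ 1:3 → AlBr3

AlBr3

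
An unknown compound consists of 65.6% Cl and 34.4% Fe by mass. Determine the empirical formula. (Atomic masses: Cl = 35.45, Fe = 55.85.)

Cl3Fe

Assume 100 g: 65.6 g Cl, 34.4 g Fe.
Cl: 65.6 g ÷ 35.45 g/mol = 1.85 mol
Fe: 34.4 g ÷ 55.85 g/mol = 0.6159 mol
Ratios (÷ 0.6159): Cl 3.004, Fe 1.000
Ratio ≈ 3:1, so the empirical formula is Cl3Fe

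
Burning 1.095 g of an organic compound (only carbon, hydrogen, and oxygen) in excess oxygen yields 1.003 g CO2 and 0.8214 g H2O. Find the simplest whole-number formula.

CH4O2

mol C = 1.003 / 44.01 = 0.02279; mass C = 0.02279 × 12.01 = 0.2737 g
mol H = 2 × (0.8214 / 18.02) = 0.09117; mass H = 0.09117 × 1.008 = 0.09189 g
mass O = 1.095 − (0.3656) = 0.7294 g → mol O = 0.04559
Ratios (÷ 0.02279): C 1.000, H 4.000, O 2.000
Ratio ≈ 1:4:2, so the empirical formula is CH4O2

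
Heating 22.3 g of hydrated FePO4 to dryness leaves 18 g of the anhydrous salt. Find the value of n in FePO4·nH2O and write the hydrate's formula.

FePO4·2H2O

Mass of water lost = 22.3 − 18 = 4.3 g → 4.3 / 18.02 = 0.2386 mol H2O
Molar mass of FePO4 = 150.82 g/mol → mol FePO4 = 18 / 150.82 = 0.1193
n = 0.2386 / 0.1193 = 2.00 ≈ 2 → FePO4·2H2O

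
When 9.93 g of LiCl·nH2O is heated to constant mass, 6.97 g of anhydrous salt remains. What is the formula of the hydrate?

Mass of water lost = 9.93 − 6.97 = 2.96 g → 2.96 / 18.02 = 0.1643 mol H2O
Molar mass of LiCl = 42.39 g/mol → mol LiCl = 6.97 / 42.39 = 0.1644
n = 0.1643 / 0.1644 = 1.00 ≈ 1 → LiCl·H2O

LiCl·H2O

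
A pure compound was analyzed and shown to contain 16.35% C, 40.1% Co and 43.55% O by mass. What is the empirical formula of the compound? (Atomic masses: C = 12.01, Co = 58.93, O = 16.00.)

Assume 100 g: 16.35 g C, 40.1 g Co, 43.55 g O.
C: 16.35 g ÷ 12.01 g/mol = 1.361 mol
Co: 40.1 g ÷ 58.93 g/mol = 0.6805 mol
O: 43.55 g ÷ 16.00 g/mol = 2.722 mol
Smallest is Co at 0.6805 mol; normalising gives C 2.001, Co 1.000, O 4.000
Ratio ≈ 2:1:4, so the empirical formula is C2CoO4

C2CoO4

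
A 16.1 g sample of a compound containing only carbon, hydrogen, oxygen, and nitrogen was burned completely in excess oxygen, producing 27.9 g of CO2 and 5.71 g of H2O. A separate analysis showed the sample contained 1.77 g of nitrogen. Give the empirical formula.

C5H5NO3

mol C = 27.9 / 44.01 = 0.6339; mass C = 0.6339 × 12.01 = 7.614 g
mol H = 2 × (5.71 / 18.02) = 0.6337; mass H = 0.6337 × 1.008 = 0.6388 g
mol N = 1.77 / 14.01 = 0.1263
mass O = 16.1 − (10.02) = 6.077 g → mol O = 0.3798
Smallest is N at 0.1263 mol; normalising gives C 5.018, H 5.016, N 1.000, O 3.007
Ratio ≈ 5:5:1:3, so the empirical formula is C5H5NO3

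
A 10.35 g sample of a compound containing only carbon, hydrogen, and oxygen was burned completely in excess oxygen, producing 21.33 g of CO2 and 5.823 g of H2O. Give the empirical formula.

C6H8O3

mol C = 21.33 / 44.01 = 0.4847; mass C = 0.4847 × 12.01 = 5.821 g
mol H = 2 × (5.823 / 18.02) = 0.6463; mass H = 0.6463 × 1.008 = 0.6515 g
mass O = 10.35 − (6.472) = 3.878 g → mol O = 0.2424
Ratios (÷ 0.2424): C 2.000, H 2.667, O 1.000
Scaling by 3: C 6.00, H 8.00, O 3.00 → C6H8O3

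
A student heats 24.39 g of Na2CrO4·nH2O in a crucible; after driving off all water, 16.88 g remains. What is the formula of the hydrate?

Mass of water lost = 24.39 − 16.88 = 7.51 g → 7.51 / 18.02 = 0.4168 mol H2O
Molar mass of Na2CrO4 = 161.98 g/mol → mol Na2CrO4 = 16.88 / 161.98 = 0.1042
n = 0.4168 / 0.1042 = 4.00 ≈ 4 → Na2CrO4·4H2O

Na2CrO4·4H2O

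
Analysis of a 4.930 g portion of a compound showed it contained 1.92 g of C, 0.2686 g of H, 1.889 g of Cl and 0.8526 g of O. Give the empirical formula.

C: 1.92 g ÷ 12.01 g/mol = 0.1599 mol
H: 0.2686 g ÷ 1.008 g/mol = 0.2665 mol
Cl: 1.889 g ÷ 35.45 g/mol = 0.05329 mol
O: 0.8526 g ÷ 16.00 g/mol = 0.05329 mol
Smallest is Cl at 0.05329 mol; normalising gives C 3.000, H 5.001, Cl 1.000, O 1.000
Ratio ≈ 3:5:1:1, so the empirical formula is C3H5ClO

C3H5ClO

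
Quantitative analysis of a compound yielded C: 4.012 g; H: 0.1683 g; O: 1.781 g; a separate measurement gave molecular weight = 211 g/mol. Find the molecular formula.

C12H6O4

n(C) = 4.012/12.01 = 0.3341, n(H) = 0.1683/1.008 = 0.167, n(O) = 1.781/16.00 = 0.1113
Ratios (÷ 0.1113): C 3.001, H 1.500, O 1.000
×2: C 6.00, H 3.00, O 2.00 → C6H3O2
Empirical-formula mass = 107.08 g/mol
n = 211 / 107.08 = 1.97 ≈ 2
Molecular formula = (C6H3O2)×2 = C12H6O4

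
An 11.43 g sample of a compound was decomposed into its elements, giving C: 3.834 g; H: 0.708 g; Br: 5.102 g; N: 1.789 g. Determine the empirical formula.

Moles — C: 3.834 / 12.01 = 0.3192 mol; H: 0.708 / 1.008 = 0.7024 mol; Br: 5.102 / 79.90 = 0.06385 mol; N: 1.789 / 14.01 = 0.1277 mol
Divide by the smallest (0.06385 mol Br): C 4.999, H 11.000, Br 1.000, N 2.000
Ratio ≈ 5:11:1:2, so the empirical formula is C5H11BrN2

C5H11BrN2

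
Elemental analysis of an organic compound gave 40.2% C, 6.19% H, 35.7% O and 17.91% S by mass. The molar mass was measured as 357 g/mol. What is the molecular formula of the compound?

Assume 100 g: 40.2 g C, 6.19 g H, 35.7 g O, 17.91 g S.
C: 40.2 g ÷ 12.01 g/mol = 3.347 mol
H: 6.19 g ÷ 1.008 g/mol = 6.141 mol
O: 35.7 g ÷ 16.00 g/mol = 2.231 mol
S: 17.91 g ÷ 32.07 g/mol = 0.5585 mol
Smallest is S at 0.5585 mol; normalising gives C 5.994, H 10.996, O 3.995, S 1.000
Ratio ≈ 6:11:4:1, so the empirical formula is C6H11O4S
Empirical-formula mass = 179.22 g/mol
n = 357 / 179.22 = 1.99 ≈ 2
Molecular formula = (C6H11O4S)×2 = C12H22O8S2

C12H22O8S2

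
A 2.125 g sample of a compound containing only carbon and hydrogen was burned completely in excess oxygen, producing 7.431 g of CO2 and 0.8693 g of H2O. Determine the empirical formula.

mol C = 7.431 / 44.01 = 0.1688; mass C = 0.1688 × 12.01 = 2.028 g
mol H = 2 × (0.8693 / 18.02) = 0.09648; mass H = 0.09648 × 1.008 = 0.09725 g
Smallest is H at 0.09648 mol; normalising gives C 1.750, H 1.000
Multiply by 4: C 7.00, H 4.00 → C7H4

C7H4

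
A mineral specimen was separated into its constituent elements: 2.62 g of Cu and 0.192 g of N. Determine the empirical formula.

Cu3N

n(Cu) = 2.62/63.55 = 0.04123, n(N) = 0.192/14.01 = 0.0137
Smallest is N at 0.0137 mol; normalising gives Cu 3.008, N 1.000
≈ 3:1 → Cu3N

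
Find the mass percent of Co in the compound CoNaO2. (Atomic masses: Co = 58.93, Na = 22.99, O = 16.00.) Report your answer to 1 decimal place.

51.7%

Molar mass = 1(58.93) + 1(22.99) + 2(16.00) = 113.920 g/mol
Mass of Co per mole = 1 × 58.93 = 58.930 g
% Co = 58.930 / 113.920 × 100 = 51.7%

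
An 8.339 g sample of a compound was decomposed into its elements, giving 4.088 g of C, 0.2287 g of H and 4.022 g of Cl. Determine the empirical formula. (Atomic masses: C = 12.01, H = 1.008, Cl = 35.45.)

n(C) = 4.088/12.01 = 0.3404, n(H) = 0.2287/1.008 = 0.2269, n(Cl) = 4.022/35.45 = 0.1135
Divide by the smallest (0.1135 mol Cl): C 3.000, H 2.000, Cl 1.000
→ C3H2Cl

C3H2Cl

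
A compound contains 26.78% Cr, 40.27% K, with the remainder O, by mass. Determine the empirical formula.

CrK2O4

Assume 100 g: 26.78 g Cr, 40.27 g K, 32.95 g O.
Moles — Cr: 26.78 / 52.00 = 0.515 mol; K: 40.27 / 39.10 = 1.03 mol; O: 32.95 / 16.00 = 2.059 mol
Smallest is Cr at 0.515 mol; normalising gives Cr 1.000, K 2.000, O 3.999
→ CrK2O4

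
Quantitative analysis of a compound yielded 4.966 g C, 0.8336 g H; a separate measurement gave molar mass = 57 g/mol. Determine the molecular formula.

C4H8

Moles — C: 4.966 / 12.01 = 0.4135 mol; H: 0.8336 / 1.008 = 0.827 mol
Divide by the smallest (0.4135 mol C): C 1.000, H 2.000
Ratio ≈ 1:2, so the empirical formula is CH2
Empirical-formula mass = 14.03 g/mol
n = 57 / 14.03 = 4.06 ≈ 4
Molecular formula = (CH2)×4 = C4H8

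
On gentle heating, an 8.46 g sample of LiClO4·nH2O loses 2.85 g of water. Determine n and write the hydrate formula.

Mass of anhydrous LiClO4 = 8.46 − 2.85 = 5.61 g
mol H2O = 2.85 / 18.02 = 0.1582
Molar mass of LiClO4 = 106.39 g/mol → mol LiClO4 = 5.61 / 106.39 = 0.05273
n = 0.1582 / 0.05273 = 3.00 ≈ 3 → LiClO4·3H2O

LiClO4·3H2O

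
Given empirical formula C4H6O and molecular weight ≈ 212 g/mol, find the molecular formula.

Empirical-formula mass = 70.09 g/mol
n = 212 / 70.09 = 3.02 ≈ 3
Molecular formula = (C4H6O)3 = C12H18O3

C12H18O3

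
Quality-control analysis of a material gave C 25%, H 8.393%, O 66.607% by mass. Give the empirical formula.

CH4O2

Assume 100 g: 25 g C, 8.393 g H, 66.607 g O.
n(C) = 25/12.01 = 2.082, n(H) = 8.393/1.008 = 8.326, n(O) = 66.607/16.00 = 4.163
Smallest is C at 2.082 mol; normalising gives C 1.000, H 4.000, O 2.000
→ CH4O2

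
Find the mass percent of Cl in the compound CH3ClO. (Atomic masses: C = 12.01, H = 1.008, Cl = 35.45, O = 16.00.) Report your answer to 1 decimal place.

Molar mass = 1(12.01) + 3(1.008) + 1(35.45) + 1(16.00) = 66.484 g/mol
Mass of Cl per mole = 1 × 35.45 = 35.450 g
% Cl = 35.450 / 66.484 × 100 = 53.3%

53.3%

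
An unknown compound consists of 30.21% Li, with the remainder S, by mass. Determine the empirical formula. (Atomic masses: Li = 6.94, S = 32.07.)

Assume 100 g: 30.21 g Li, 69.79 g S.
Li: 30.21 g ÷ 6.94 g/mol = 4.353 mol
S: 69.79 g ÷ 32.07 g/mol = 2.176 mol
Smallest is S at 2.176 mol; normalising gives Li 2.000, S 1.000
Ratio ≈ 2:1, so the empirical formula is Li2S

Li2S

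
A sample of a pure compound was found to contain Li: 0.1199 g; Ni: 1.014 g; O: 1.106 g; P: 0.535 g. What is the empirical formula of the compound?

LiNiO4P

Moles — Li: 0.1199 / 6.94 = 0.01728 mol; Ni: 1.014 / 58.69 = 0.01728 mol; O: 1.106 / 16.00 = 0.06913 mol; P: 0.535 / 30.97 = 0.01727 mol
Smallest is P at 0.01727 mol; normalising gives Li 1.000, Ni 1.000, O 4.001, P 1.000
≈ 1:1:4:1 → LiNiO4P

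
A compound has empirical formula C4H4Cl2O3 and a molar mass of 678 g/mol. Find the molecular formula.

C16H16Cl8O12

Empirical-formula mass = 170.97 g/mol
n = 678 / 170.97 = 3.97 ≈ 4
Molecular formula = (C4H4Cl2O3)4 = C16H16Cl8O12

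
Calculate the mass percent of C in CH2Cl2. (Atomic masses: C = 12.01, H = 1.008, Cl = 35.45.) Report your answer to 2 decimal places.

Molar mass = 1(12.01) + 2(1.008) + 2(35.45) = 84.926 g/mol
Mass of C per mole = 1 × 12.01 = 12.010 g
% C = 12.010 / 84.926 × 100 = 14.14%

14.14%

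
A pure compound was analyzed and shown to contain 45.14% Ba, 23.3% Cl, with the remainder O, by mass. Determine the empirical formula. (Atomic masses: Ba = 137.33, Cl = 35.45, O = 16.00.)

BaCl2O6

Assume 100 g: 45.14 g Ba, 23.3 g Cl, 31.56 g O.
Moles — Ba: 45.14 / 137.33 = 0.3287 mol; Cl: 23.3 / 35.45 = 0.6573 mol; O: 31.56 / 16.00 = 1.972 mol
Smallest is Ba at 0.3287 mol; normalising gives Ba 1.000, Cl 2.000, O 6.001
≈ 1:2:6 → BaCl2O6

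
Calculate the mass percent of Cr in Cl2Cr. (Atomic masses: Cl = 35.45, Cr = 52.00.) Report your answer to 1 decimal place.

Molar mass = 2(35.45) + 1(52.00) = 122.900 g/mol
Mass of Cr per mole = 1 × 52.00 = 52.000 g
% Cr = 52.000 / 122.900 × 100 = 42.3%

42.3%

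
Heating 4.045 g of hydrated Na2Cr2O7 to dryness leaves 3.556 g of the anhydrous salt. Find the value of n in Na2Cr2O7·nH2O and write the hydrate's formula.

Na2Cr2O7·2H2O

Mass of water lost = 4.045 − 3.556 = 0.489 g → 0.489 / 18.02 = 0.02714 mol H2O
Molar mass of Na2Cr2O7 = 261.98 g/mol → mol Na2Cr2O7 = 3.556 / 261.98 = 0.01357
n = 0.02714 / 0.01357 = 2.00 ≈ 2 → Na2Cr2O7·2H2O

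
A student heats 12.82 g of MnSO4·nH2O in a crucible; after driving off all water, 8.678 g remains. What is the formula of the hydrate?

Mass of water lost = 12.82 − 8.678 = 4.142 g → 4.142 / 18.02 = 0.2299 mol H2O
Molar mass of MnSO4 = 151.01 g/mol → mol MnSO4 = 8.678 / 151.01 = 0.05747
n = 0.2299 / 0.05747 = 4.00 ≈ 4 → MnSO4·4H2O

MnSO4·4H2O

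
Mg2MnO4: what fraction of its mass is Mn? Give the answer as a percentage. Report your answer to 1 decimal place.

Molar mass = 2(24.31) + 1(54.94) + 4(16.00) = 167.560 g/mol
Mass of Mn per mole = 1 × 54.94 = 54.940 g
% Mn = 54.940 / 167.560 × 100 = 32.8%

32.8%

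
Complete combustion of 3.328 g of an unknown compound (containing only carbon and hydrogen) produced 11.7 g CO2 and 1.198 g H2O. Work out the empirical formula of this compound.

C2H

mol C = 11.7 / 44.01 = 0.2658; mass C = 0.2658 × 12.01 = 3.193 g
mol H = 2 × (1.198 / 18.02) = 0.1330; mass H = 0.1330 × 1.008 = 0.1340 g
Ratios (÷ 0.133): C 1.999, H 1.000
→ C2H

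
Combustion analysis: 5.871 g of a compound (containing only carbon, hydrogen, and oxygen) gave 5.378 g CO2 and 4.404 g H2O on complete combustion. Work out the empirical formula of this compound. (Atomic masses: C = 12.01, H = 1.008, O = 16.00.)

CH4O2

mol C = 5.378 / 44.01 = 0.1222; mass C = 0.1222 × 12.01 = 1.468 g
mol H = 2 × (4.404 / 18.02) = 0.4888; mass H = 0.4888 × 1.008 = 0.4927 g
mass O = 5.871 − (1.960) = 3.911 g → mol O = 0.2444
Divide by the smallest (0.1222 mol C): C 1.000, H 4.000, O 2.000
→ CH4O2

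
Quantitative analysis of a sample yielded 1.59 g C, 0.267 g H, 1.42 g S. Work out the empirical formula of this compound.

C3H6S

Moles — C: 1.59 / 12.01 = 0.1324 mol; H: 0.267 / 1.008 = 0.2649 mol; S: 1.42 / 32.07 = 0.04428 mol
Ratios (÷ 0.04428): C 2.990, H 5.982, S 1.000
→ C3H6S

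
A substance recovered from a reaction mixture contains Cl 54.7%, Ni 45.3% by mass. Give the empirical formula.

Assume 100 g: 54.7 g Cl, 45.3 g Ni.
Cl: 54.7 g ÷ 35.45 g/mol = 1.543 mol
Ni: 45.3 g ÷ 58.69 g/mol = 0.7719 mol
Divide by the smallest (0.7719 mol Ni): Cl 1.999, Ni 1.000
Ratio ≈ 2:1, so the empirical formula is Cl2Ni

Cl2Ni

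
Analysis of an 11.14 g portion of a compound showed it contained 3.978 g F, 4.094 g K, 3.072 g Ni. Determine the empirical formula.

F4K2Ni

F: 3.978 g ÷ 19.00 g/mol = 0.2094 mol
K: 4.094 g ÷ 39.10 g/mol = 0.1047 mol
Ni: 3.072 g ÷ 58.69 g/mol = 0.05234 mol
Smallest is Ni at 0.05234 mol; normalising gives F 4.000, K 2.000, Ni 1.000
≈ 4:2:1 → F4K2Ni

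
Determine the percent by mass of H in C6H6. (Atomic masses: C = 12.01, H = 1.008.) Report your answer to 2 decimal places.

7.74%

Molar mass = 6(12.01) + 6(1.008) = 78.108 g/mol
Mass of H per mole = 6 × 1.008 = 6.048 g
% H = 6.048 / 78.108 × 100 = 7.74%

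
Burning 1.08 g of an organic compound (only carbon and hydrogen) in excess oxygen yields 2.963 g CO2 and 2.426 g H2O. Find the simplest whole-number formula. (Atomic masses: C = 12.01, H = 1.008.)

CH4

mol C = 2.963 / 44.01 = 0.06733; mass C = 0.06733 × 12.01 = 0.8086 g
mol H = 2 × (2.426 / 18.02) = 0.2693; mass H = 0.2693 × 1.008 = 0.2714 g
Smallest is C at 0.06733 mol; normalising gives C 1.000, H 3.999
Ratio ≈ 1:4, so the empirical formula is CH4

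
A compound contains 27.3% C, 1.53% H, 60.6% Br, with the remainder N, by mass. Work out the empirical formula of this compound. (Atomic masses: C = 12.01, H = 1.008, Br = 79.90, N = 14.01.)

C3H2BrN

Assume 100 g: 27.3 g C, 1.53 g H, 60.6 g Br, 10.57 g N.
n(C) = 27.3/12.01 = 2.273, n(H) = 1.53/1.008 = 1.518, n(Br) = 60.6/79.90 = 0.7584, n(N) = 10.57/14.01 = 0.7545
Smallest is N at 0.7545 mol; normalising gives C 3.013, H 2.012, Br 1.005, N 1.000
Ratio ≈ 3:2:1:1, so the empirical formula is C3H2BrN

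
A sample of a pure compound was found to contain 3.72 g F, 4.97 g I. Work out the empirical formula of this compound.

F5I

F: 3.72 g ÷ 19.00 g/mol = 0.1958 mol
I: 4.97 g ÷ 126.90 g/mol = 0.03916 mol
Divide by the smallest (0.03916 mol I): F 4.999, I 1.000
≈ 5:1 → F5I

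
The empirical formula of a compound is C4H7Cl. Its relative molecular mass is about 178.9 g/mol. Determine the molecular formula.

Empirical-formula mass = 90.55 g/mol
n = 178.9 / 90.55 = 1.98 ≈ 2
Molecular formula = (C4H7Cl)2 = C8H14Cl2

C8H14Cl2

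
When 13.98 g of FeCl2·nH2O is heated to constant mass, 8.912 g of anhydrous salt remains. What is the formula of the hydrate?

Mass of water lost = 13.98 − 8.912 = 5.068 g → 5.068 / 18.02 = 0.2812 mol H2O
Molar mass of FeCl2 = 126.75 g/mol → mol FeCl2 = 8.912 / 126.75 = 0.07031
n = 0.2812 / 0.07031 = 4.00 ≈ 4 → FeCl2·4H2O

FeCl2·4H2O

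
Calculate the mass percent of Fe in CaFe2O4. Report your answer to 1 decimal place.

51.8%

Molar mass = 1(40.08) + 2(55.85) + 4(16.00) = 215.780 g/mol
Mass of Fe per mole = 2 × 55.85 = 111.700 g
% Fe = 111.700 / 215.780 × 100 = 51.8%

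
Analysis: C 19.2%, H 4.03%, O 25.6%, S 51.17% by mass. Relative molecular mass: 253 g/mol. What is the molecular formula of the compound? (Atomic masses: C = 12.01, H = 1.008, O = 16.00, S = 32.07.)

Assume 100 g: 19.2 g C, 4.03 g H, 25.6 g O, 51.17 g S.
Moles — C: 19.2 / 12.01 = 1.599 mol; H: 4.03 / 1.008 = 3.998 mol; O: 25.6 / 16.00 = 1.6 mol; S: 51.17 / 32.07 = 1.596 mol
Divide by the smallest (1.596 mol S): C 1.002, H 2.506, O 1.003, S 1.000
×2: C 2.00, H 5.01, O 2.01, S 2.00 → C2H5O2S2
Empirical-formula mass = 125.20 g/mol
n = 253 / 125.20 = 2.02 ≈ 2
Molecular formula = (C2H5O2S2)×2 = C4H10O4S4

C4H10O4S4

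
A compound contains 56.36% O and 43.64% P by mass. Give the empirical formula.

O5P2

Assume 100 g: 56.36 g O, 43.64 g P.
O: 56.36 g ÷ 16.00 g/mol = 3.522 mol
P: 43.64 g ÷ 30.97 g/mol = 1.409 mol
Smallest is P at 1.409 mol; normalising gives O 2.500, P 1.000
×2: O 5.00, P 2.00 → O5P2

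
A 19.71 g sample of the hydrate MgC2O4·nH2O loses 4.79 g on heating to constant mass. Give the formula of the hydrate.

MgC2O4·2H2O

Mass of anhydrous MgC2O4 = 19.71 − 4.79 = 14.92 g
mol H2O = 4.79 / 18.02 = 0.2658
Molar mass of MgC2O4 = 112.33 g/mol → mol MgC2O4 = 14.92 / 112.33 = 0.1328
n = 0.2658 / 0.1328 = 2.00 ≈ 2 → MgC2O4·2H2O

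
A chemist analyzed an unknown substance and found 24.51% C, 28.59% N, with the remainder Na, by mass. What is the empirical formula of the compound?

CNNa

Assume 100 g: 24.51 g C, 28.59 g N, 46.9 g Na.
C: 24.51 g ÷ 12.01 g/mol = 2.041 mol
N: 28.59 g ÷ 14.01 g/mol = 2.041 mol
Na: 46.9 g ÷ 22.99 g/mol = 2.04 mol
Ratios (÷ 2.04): C 1.000, N 1.000, Na 1.000
≈ 1:1:1 → CNNa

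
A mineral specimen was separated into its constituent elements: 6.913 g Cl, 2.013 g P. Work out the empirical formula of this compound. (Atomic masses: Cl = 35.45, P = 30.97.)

Cl3P

n(Cl) = 6.913/35.45 = 0.195, n(P) = 2.013/30.97 = 0.065
Smallest is P at 0.065 mol; normalising gives Cl 3.000, P 1.000
→ Cl3P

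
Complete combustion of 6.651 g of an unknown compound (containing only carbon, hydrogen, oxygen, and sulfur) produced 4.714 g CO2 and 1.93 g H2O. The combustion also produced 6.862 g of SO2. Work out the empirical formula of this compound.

CH2OS

mol C = 4.714 / 44.01 = 0.1071; mass C = 0.1071 × 12.01 = 1.286 g
mol H = 2 × (1.93 / 18.02) = 0.2142; mass H = 0.2142 × 1.008 = 0.2159 g
mol S = 6.862 / 64.07 = 0.1071; mass S = 3.435 g
mass O = 6.651 − (4.937) = 1.714 g → mol O = 0.1071
Divide by the smallest (0.1071 mol S): C 1.000, H 2.000, O 1.000, S 1.000
Ratio ≈ 1:2:1:1, so the empirical formula is CH2OS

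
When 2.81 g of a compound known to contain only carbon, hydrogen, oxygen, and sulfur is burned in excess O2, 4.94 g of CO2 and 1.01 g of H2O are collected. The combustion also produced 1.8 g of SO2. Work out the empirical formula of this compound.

C4H4OS

mol C = 4.94 / 44.01 = 0.1122; mass C = 0.1122 × 12.01 = 1.348 g
mol H = 2 × (1.01 / 18.02) = 0.1121; mass H = 0.1121 × 1.008 = 0.1130 g
mol S = 1.8 / 64.07 = 0.02809; mass S = 0.9010 g
mass O = 2.81 − (2.362) = 0.4479 g → mol O = 0.02800
Smallest is O at 0.028 mol; normalising gives C 4.009, H 4.004, O 1.000, S 1.004
≈ 4:4:1:1 → C4H4OS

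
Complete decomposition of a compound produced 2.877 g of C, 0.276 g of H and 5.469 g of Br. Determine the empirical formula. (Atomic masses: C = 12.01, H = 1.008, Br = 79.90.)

n(C) = 2.877/12.01 = 0.2396, n(H) = 0.276/1.008 = 0.2738, n(Br) = 5.469/79.90 = 0.06845
Ratios (÷ 0.06845): C 3.500, H 4.000, Br 1.000
Multiply by 2: C 7.00, H 8.00, Br 2.00 → C7H8Br2

C7H8Br2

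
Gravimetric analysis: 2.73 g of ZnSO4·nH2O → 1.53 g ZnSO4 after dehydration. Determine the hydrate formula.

Mass of water lost = 2.73 − 1.53 = 1.2 g → 1.2 / 18.02 = 0.06659 mol H2O
Molar mass of ZnSO4 = 161.45 g/mol → mol ZnSO4 = 1.53 / 161.45 = 0.009477
n = 0.06659 / 0.009477 = 7.03 ≈ 7 → ZnSO4·7H2O

ZnSO4·7H2O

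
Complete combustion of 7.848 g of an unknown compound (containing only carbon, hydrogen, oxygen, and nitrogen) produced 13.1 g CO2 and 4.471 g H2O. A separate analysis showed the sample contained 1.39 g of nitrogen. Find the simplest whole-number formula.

C6H10N2O3

mol C = 13.1 / 44.01 = 0.2977; mass C = 0.2977 × 12.01 = 3.575 g
mol H = 2 × (4.471 / 18.02) = 0.4962; mass H = 0.4962 × 1.008 = 0.5002 g
mol N = 1.39 / 14.01 = 0.09921
mass O = 7.848 − (5.465) = 2.383 g → mol O = 0.1489
Divide by the smallest (0.09921 mol N): C 3.000, H 5.002, N 1.000, O 1.501
Multiply by 2: C 6.00, H 10.00, N 2.00, O 3.00 → C6H10N2O3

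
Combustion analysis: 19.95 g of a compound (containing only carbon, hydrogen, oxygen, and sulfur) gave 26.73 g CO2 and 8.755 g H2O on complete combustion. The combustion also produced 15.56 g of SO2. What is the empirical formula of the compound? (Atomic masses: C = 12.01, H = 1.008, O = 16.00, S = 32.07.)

mol C = 26.73 / 44.01 = 0.6074; mass C = 0.6074 × 12.01 = 7.294 g
mol H = 2 × (8.755 / 18.02) = 0.9717; mass H = 0.9717 × 1.008 = 0.9795 g
mol S = 15.56 / 64.07 = 0.2429; mass S = 7.789 g
mass O = 19.95 − (16.06) = 3.888 g → mol O = 0.2430
Ratios (÷ 0.2429): C 2.501, H 4.001, O 1.000, S 1.000
×2: C 5.00, H 8.00, O 2.00, S 2.00 → C5H8O2S2

C5H8O2S2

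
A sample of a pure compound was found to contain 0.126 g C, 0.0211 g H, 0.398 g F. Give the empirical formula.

n(C) = 0.126/12.01 = 0.01049, n(H) = 0.0211/1.008 = 0.02093, n(F) = 0.398/19.00 = 0.02095
Divide by the smallest (0.01049 mol C): C 1.000, H 1.995, F 1.997
≈ 1:2:2 → CH2F2

CH2F2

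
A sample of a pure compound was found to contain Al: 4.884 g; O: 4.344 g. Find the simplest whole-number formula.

Moles — Al: 4.884 / 26.98 = 0.181 mol; O: 4.344 / 16.00 = 0.2715 mol
Divide by the smallest (0.181 mol Al): Al 1.000, O 1.500
×2: Al 2.00, O 3.00 → Al2O3

Al2O3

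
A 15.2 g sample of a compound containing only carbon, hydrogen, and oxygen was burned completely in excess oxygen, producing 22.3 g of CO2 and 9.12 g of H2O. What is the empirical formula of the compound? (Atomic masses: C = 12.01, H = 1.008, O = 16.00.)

mol C = 22.3 / 44.01 = 0.5067; mass C = 0.5067 × 12.01 = 6.086 g
mol H = 2 × (9.12 / 18.02) = 1.012; mass H = 1.012 × 1.008 = 1.020 g
mass O = 15.2 − (7.106) = 8.094 g → mol O = 0.5059
Divide by the smallest (0.5059 mol O): C 1.002, H 2.001, O 1.000
→ CH2O

CH2O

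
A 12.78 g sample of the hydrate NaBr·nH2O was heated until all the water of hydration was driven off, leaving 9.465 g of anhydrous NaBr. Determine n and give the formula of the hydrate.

Mass of water lost = 12.78 − 9.465 = 3.315 g → 3.315 / 18.02 = 0.184 mol H2O
Molar mass of NaBr = 102.89 g/mol → mol NaBr = 9.465 / 102.89 = 0.09199
n = 0.184 / 0.09199 = 2.00 ≈ 2 → NaBr·2H2O

NaBr·2H2O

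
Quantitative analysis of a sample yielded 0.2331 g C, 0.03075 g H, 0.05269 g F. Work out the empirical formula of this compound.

C7H11F

Moles — C: 0.2331 / 12.01 = 0.01941 mol; H: 0.03075 / 1.008 = 0.03051 mol; F: 0.05269 / 19.00 = 0.002773 mol
Ratios (÷ 0.002773): C 6.999, H 11.000, F 1.000
→ C7H11F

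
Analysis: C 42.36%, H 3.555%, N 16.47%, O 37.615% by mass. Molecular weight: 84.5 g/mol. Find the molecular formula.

C3H3NO2

Assume 100 g: 42.36 g C, 3.555 g H, 16.47 g N, 37.615 g O.
C: 42.36 g ÷ 12.01 g/mol = 3.527 mol
H: 3.555 g ÷ 1.008 g/mol = 3.527 mol
N: 16.47 g ÷ 14.01 g/mol = 1.176 mol
O: 37.615 g ÷ 16.00 g/mol = 2.351 mol
Divide by the smallest (1.176 mol N): C 3.000, H 3.000, N 1.000, O 2.000
Ratio ≈ 3:3:1:2, so the empirical formula is C3H3NO2
Empirical-formula mass = 85.06 g/mol
n = 84.5 / 85.06 = 0.99 ≈ 1
Molecular formula = empirical formula = C3H3NO2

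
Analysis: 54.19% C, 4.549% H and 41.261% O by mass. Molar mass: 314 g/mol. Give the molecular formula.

C14H14O8

Assume 100 g: 54.19 g C, 4.549 g H, 41.261 g O.
C: 54.19 g ÷ 12.01 g/mol = 4.512 mol
H: 4.549 g ÷ 1.008 g/mol = 4.513 mol
O: 41.261 g ÷ 16.00 g/mol = 2.579 mol
Ratios (÷ 2.579): C 1.750, H 1.750, O 1.000
Scaling by 4: C 7.00, H 7.00, O 4.00 → C7H7O4
Empirical-formula mass = 155.13 g/mol
n = 314 / 155.13 = 2.02 ≈ 2
Molecular formula = (C7H7O4)×2 = C14H14O8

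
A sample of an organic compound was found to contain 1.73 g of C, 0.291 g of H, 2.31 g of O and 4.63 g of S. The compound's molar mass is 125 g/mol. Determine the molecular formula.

Moles — C: 1.73 / 12.01 = 0.144 mol; H: 0.291 / 1.008 = 0.2887 mol; O: 2.31 / 16.00 = 0.1444 mol; S: 4.63 / 32.07 = 0.1444 mol
Smallest is C at 0.144 mol; normalising gives C 1.000, H 2.004, O 1.002, S 1.002
→ CH2OS
Empirical-formula mass = 62.10 g/mol
n = 125 / 62.10 = 2.01 ≈ 2
Molecular formula = (CH2OS)×2 = C2H4O2S2

C2H4O2S2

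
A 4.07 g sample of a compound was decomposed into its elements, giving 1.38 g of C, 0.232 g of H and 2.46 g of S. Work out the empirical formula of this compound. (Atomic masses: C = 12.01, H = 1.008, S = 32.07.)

C3H6S2

C: 1.38 g ÷ 12.01 g/mol = 0.1149 mol
H: 0.232 g ÷ 1.008 g/mol = 0.2302 mol
S: 2.46 g ÷ 32.07 g/mol = 0.07671 mol
Ratios (÷ 0.07671): C 1.498, H 3.000, S 1.000
Multiply by 2: C 3.00, H 6.00, S 2.00 → C3H6S2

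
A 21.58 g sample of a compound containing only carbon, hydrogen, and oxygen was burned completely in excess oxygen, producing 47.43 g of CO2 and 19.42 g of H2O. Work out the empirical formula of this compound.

mol C = 47.43 / 44.01 = 1.078; mass C = 1.078 × 12.01 = 12.94 g
mol H = 2 × (19.42 / 18.02) = 2.155; mass H = 2.155 × 1.008 = 2.173 g
mass O = 21.58 − (15.12) = 6.464 g → mol O = 0.4040
Divide by the smallest (0.404 mol O): C 2.668, H 5.335, O 1.000
×3: C 8.00, H 16.01, O 3.00 → C8H16O3

C8H16O3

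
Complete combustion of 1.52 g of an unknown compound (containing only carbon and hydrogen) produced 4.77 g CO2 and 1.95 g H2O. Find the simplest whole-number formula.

CH2

mol C = 4.77 / 44.01 = 0.1084; mass C = 0.1084 × 12.01 = 1.302 g
mol H = 2 × (1.95 / 18.02) = 0.2164; mass H = 0.2164 × 1.008 = 0.2182 g
Divide by the smallest (0.1084 mol C): C 1.000, H 1.997
→ CH2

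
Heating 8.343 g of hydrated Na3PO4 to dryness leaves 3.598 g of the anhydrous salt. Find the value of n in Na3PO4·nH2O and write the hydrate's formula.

Na3PO4·12H2O

Mass of water lost = 8.343 − 3.598 = 4.745 g → 4.745 / 18.02 = 0.2633 mol H2O
Molar mass of Na3PO4 = 163.94 g/mol → mol Na3PO4 = 3.598 / 163.94 = 0.02195
n = 0.2633 / 0.02195 = 12.00 ≈ 12 → Na3PO4·12H2O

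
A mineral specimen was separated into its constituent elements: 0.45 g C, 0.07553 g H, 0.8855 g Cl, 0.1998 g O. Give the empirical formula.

C3H6Cl2O

C: 0.45 g ÷ 12.01 g/mol = 0.03747 mol
H: 0.07553 g ÷ 1.008 g/mol = 0.07493 mol
Cl: 0.8855 g ÷ 35.45 g/mol = 0.02498 mol
O: 0.1998 g ÷ 16.00 g/mol = 0.01249 mol
Divide by the smallest (0.01249 mol O): C 3.001, H 6.000, Cl 2.000, O 1.000
Ratio ≈ 3:6:2:1, so the empirical formula is C3H6Cl2O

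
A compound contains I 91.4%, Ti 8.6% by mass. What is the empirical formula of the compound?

Assume 100 g: 91.4 g I, 8.6 g Ti.
n(I) = 91.4/126.90 = 0.7203, n(Ti) = 8.6/47.87 = 0.1797
Divide by the smallest (0.1797 mol Ti): I 4.009, Ti 1.000
Ratio ≈ 4:1, so the empirical formula is I4Ti

I4Ti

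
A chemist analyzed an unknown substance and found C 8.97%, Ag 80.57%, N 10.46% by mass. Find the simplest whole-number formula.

Assume 100 g: 8.97 g C, 80.57 g Ag, 10.46 g N.
C: 8.97 g ÷ 12.01 g/mol = 0.7469 mol
Ag: 80.57 g ÷ 107.87 g/mol = 0.7469 mol
N: 10.46 g ÷ 14.01 g/mol = 0.7466 mol
Divide by the smallest (0.7466 mol N): C 1.000, Ag 1.000, N 1.000
→ CAgN

CAgN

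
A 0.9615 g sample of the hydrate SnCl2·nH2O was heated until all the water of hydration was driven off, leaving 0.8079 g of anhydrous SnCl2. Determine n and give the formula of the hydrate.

SnCl2·2H2O

Mass of water lost = 0.9615 − 0.8079 = 0.1536 g → 0.1536 / 18.02 = 0.008524 mol H2O
Molar mass of SnCl2 = 189.61 g/mol → mol SnCl2 = 0.8079 / 189.61 = 0.004261
n = 0.008524 / 0.004261 = 2.00 ≈ 2 → SnCl2·2H2O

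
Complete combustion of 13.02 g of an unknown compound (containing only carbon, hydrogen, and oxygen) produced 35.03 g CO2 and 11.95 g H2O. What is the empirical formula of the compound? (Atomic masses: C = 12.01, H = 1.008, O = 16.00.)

mol C = 35.03 / 44.01 = 0.7960; mass C = 0.7960 × 12.01 = 9.559 g
mol H = 2 × (11.95 / 18.02) = 1.326; mass H = 1.326 × 1.008 = 1.337 g
mass O = 13.02 − (10.90) = 2.124 g → mol O = 0.1327
Smallest is O at 0.1327 mol; normalising gives C 5.997, H 9.993, O 1.000
Ratio ≈ 6:10:1, so the empirical formula is C6H10O

C6H10O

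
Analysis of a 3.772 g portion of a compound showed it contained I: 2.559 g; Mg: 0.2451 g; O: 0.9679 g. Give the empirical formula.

I: 2.559 g ÷ 126.90 g/mol = 0.02017 mol
Mg: 0.2451 g ÷ 24.31 g/mol = 0.01008 mol
O: 0.9679 g ÷ 16.00 g/mol = 0.06049 mol
Smallest is Mg at 0.01008 mol; normalising gives I 2.000, Mg 1.000, O 6.000
→ I2MgO6

I2MgO6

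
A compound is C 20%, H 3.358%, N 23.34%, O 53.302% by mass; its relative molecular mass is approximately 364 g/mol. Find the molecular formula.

Assume 100 g: 20 g C, 3.358 g H, 23.34 g N, 53.302 g O.
C: 20 g ÷ 12.01 g/mol = 1.665 mol
H: 3.358 g ÷ 1.008 g/mol = 3.331 mol
N: 23.34 g ÷ 14.01 g/mol = 1.666 mol
O: 53.302 g ÷ 16.00 g/mol = 3.331 mol
Ratios (÷ 1.665): C 1.000, H 2.000, N 1.000, O 2.000
Ratio ≈ 1:2:1:2, so the empirical formula is CH2NO2
Empirical-formula mass = 60.04 g/mol
n = 364 / 60.04 = 6.06 ≈ 6
Molecular formula = (CH2NO2)×6 = C6H12N6O12

C6H12N6O12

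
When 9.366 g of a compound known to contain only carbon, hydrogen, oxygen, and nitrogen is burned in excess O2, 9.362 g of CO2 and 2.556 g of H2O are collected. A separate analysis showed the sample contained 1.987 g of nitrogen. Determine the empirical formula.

C3H4N2O4

mol C = 9.362 / 44.01 = 0.2127; mass C = 0.2127 × 12.01 = 2.555 g
mol H = 2 × (2.556 / 18.02) = 0.2837; mass H = 0.2837 × 1.008 = 0.2860 g
mol N = 1.987 / 14.01 = 0.1418
mass O = 9.366 − (4.828) = 4.538 g → mol O = 0.2836
Divide by the smallest (0.1418 mol N): C 1.500, H 2.000, N 1.000, O 2.000
Multiply by 2: C 3.00, H 4.00, N 2.00, O 4.00 → C3H4N2O4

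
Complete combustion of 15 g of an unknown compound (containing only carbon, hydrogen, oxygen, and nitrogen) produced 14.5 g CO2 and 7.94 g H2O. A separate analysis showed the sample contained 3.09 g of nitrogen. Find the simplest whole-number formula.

C3H8N2O4

mol C = 14.5 / 44.01 = 0.3295; mass C = 0.3295 × 12.01 = 3.957 g
mol H = 2 × (7.94 / 18.02) = 0.8812; mass H = 0.8812 × 1.008 = 0.8883 g
mol N = 3.09 / 14.01 = 0.2206
mass O = 15 − (7.935) = 7.065 g → mol O = 0.4415
Smallest is N at 0.2206 mol; normalising gives C 1.494, H 3.996, N 1.000, O 2.002
Multiply by 2: C 2.99, H 7.99, N 2.00, O 4.00 → C3H8N2O4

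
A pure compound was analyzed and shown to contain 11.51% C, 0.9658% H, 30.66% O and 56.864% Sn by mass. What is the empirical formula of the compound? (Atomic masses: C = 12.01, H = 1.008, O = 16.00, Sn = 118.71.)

Assume 100 g: 11.51 g C, 0.9658 g H, 30.66 g O, 56.864 g Sn.
n(C) = 11.51/12.01 = 0.9584, n(H) = 0.9658/1.008 = 0.9581, n(O) = 30.66/16.00 = 1.916, n(Sn) = 56.864/118.71 = 0.479
Smallest is Sn at 0.479 mol; normalising gives C 2.001, H 2.000, O 4.000, Sn 1.000
≈ 2:2:4:1 → C2H2O4Sn

C2H2O4Sn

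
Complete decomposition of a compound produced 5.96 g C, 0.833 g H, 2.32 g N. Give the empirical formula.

C3H5N

n(C) = 5.96/12.01 = 0.4963, n(H) = 0.833/1.008 = 0.8264, n(N) = 2.32/14.01 = 0.1656
Smallest is N at 0.1656 mol; normalising gives C 2.997, H 4.990, N 1.000
Ratio ≈ 3:5:1, so the empirical formula is C3H5N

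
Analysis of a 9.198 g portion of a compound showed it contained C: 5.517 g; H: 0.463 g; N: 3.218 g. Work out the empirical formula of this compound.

C2H2N

n(C) = 5.517/12.01 = 0.4594, n(H) = 0.463/1.008 = 0.4593, n(N) = 3.218/14.01 = 0.2297
Divide by the smallest (0.2297 mol N): C 2.000, H 2.000, N 1.000
→ C2H2N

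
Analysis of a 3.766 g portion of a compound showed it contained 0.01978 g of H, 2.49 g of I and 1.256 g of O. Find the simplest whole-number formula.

n(H) = 0.01978/1.008 = 0.01962, n(I) = 2.49/126.90 = 0.01962, n(O) = 1.256/16.00 = 0.0785
Smallest is I at 0.01962 mol; normalising gives H 1.000, I 1.000, O 4.001
→ HIO4

HIO4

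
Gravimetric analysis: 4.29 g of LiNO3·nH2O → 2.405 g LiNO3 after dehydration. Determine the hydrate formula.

Mass of water lost = 4.29 − 2.405 = 1.885 g → 1.885 / 18.02 = 0.1046 mol H2O
Molar mass of LiNO3 = 68.95 g/mol → mol LiNO3 = 2.405 / 68.95 = 0.03488
n = 0.1046 / 0.03488 = 3.00 ≈ 3 → LiNO3·3H2O

LiNO3·3H2O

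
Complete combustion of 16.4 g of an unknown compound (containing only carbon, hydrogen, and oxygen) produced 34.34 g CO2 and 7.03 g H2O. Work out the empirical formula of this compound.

C2H2O

mol C = 34.34 / 44.01 = 0.7803; mass C = 0.7803 × 12.01 = 9.371 g
mol H = 2 × (7.03 / 18.02) = 0.7802; mass H = 0.7802 × 1.008 = 0.7865 g
mass O = 16.4 − (10.16) = 6.242 g → mol O = 0.3901
Ratios (÷ 0.3901): C 2.000, H 2.000, O 1.000
≈ 2:2:1 → C2H2O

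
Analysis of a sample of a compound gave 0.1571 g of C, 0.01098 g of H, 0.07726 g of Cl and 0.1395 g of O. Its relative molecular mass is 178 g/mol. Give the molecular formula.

C6H5ClO4

Moles — C: 0.1571 / 12.01 = 0.01308 mol; H: 0.01098 / 1.008 = 0.01089 mol; Cl: 0.07726 / 35.45 = 0.002179 mol; O: 0.1395 / 16.00 = 0.008719 mol
Ratios (÷ 0.002179): C 6.002, H 4.998, Cl 1.000, O 4.001
≈ 6:5:1:4 → C6H5ClO4
Empirical-formula mass = 176.55 g/mol
n = 178 / 176.55 = 1.01 ≈ 1
Molecular formula = empirical formula = C6H5ClO4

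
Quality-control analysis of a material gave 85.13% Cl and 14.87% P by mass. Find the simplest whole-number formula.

Cl5P

Assume 100 g: 85.13 g Cl, 14.87 g P.
Cl: 85.13 g ÷ 35.45 g/mol = 2.401 mol
P: 14.87 g ÷ 30.97 g/mol = 0.4801 mol
Ratios (÷ 0.4801): Cl 5.001, P 1.000
Ratio ≈ 5:1, so the empirical formula is Cl5P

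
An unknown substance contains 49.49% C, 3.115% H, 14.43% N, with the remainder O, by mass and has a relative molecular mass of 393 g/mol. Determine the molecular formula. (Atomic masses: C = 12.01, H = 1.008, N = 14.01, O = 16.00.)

C16H12N4O8

Assume 100 g: 49.49 g C, 3.115 g H, 14.43 g N, 32.965 g O.
n(C) = 49.49/12.01 = 4.121, n(H) = 3.115/1.008 = 3.09, n(N) = 14.43/14.01 = 1.03, n(O) = 32.965/16.00 = 2.06
Divide by the smallest (1.03 mol N): C 4.001, H 3.000, N 1.000, O 2.000
Ratio ≈ 4:3:1:2, so the empirical formula is C4H3NO2
Empirical-formula mass = 97.07 g/mol
n = 393 / 97.07 = 4.05 ≈ 4
Molecular formula = (C4H3NO2)×4 = C16H12N4O8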